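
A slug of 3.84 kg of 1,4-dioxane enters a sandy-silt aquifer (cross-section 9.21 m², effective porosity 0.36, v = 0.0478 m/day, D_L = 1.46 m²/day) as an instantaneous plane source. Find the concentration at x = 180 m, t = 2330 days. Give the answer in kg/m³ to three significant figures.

0.00396 kg/m³

For an instantaneous plane source, C(x,t) = M/(n_e·A·√(4πDt)) · exp(−(x−vt)²/(4Dt)), with n_e·A the pore (flow) area.
Plume center vt = 0.0478 × 2330 = 111.374 m, so the well at 180 m is 68.626 m downgradient of the peak.
√(4πDt) = 206.8 m, giving peak height M/(n_e·A·√(4πDt)) = 3.84/(0.36 × 9.21 × 206.8) = 0.005600 kg/m³.
(x−vt)²/(4Dt) = (68.626)²/(4 × 1.46 × 2330) = 0.3461; exp(−0.3461) = 0.7074.
C = 0.005600 × 0.7074 = 0.00396 kg/m³.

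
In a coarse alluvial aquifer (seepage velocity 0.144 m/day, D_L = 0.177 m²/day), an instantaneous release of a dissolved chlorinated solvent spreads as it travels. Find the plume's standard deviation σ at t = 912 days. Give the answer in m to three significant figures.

18.0 m

Dispersive spreading gives a Gaussian with σ² = 2Dt; advection only shifts the center.
σ = √(2 × 0.177 × 912) = 18.0 m.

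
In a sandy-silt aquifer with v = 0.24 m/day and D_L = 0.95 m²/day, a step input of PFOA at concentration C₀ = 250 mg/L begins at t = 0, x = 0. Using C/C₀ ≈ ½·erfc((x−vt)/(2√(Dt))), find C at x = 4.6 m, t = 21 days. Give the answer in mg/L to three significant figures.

For a continuous step input, C/C₀ ≈ ½·erfc((x−vt)/(2√(Dt))).
vt = 0.24 × 21 = 5.04 m and 2√(Dt) = 2√(0.95 × 21) = 8.933 m.
Argument (x−vt)/(2√(Dt)) = (4.6 − 5.04)/8.933 = -0.04926; ½·erfc(-0.04926) = 0.5278.
C = 250 × 0.5278 = 132 mg/L.

132 mg/L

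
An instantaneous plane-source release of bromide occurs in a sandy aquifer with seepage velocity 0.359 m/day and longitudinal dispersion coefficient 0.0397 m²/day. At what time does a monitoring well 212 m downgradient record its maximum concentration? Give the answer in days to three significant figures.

For the 1D instantaneous-source solution, setting ∂C/∂t = 0 at fixed x gives v²t² + 2Dt − x² = 0, so t = (√(D² + v²x²) − D)/v².
√(D² + v²x²) = √(0.0397² + 0.359² × 212²) = 76.11; v² = 0.128881.
t = (76.11 − 0.0397)/0.128881 = 590 days (vs. the pure-advection estimate x/v = 591 d).

590 days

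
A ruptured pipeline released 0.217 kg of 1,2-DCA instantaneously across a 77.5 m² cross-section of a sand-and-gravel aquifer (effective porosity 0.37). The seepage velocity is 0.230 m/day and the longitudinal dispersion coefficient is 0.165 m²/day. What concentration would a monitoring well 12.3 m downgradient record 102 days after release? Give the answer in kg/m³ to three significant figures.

For an instantaneous plane source, C(x,t) = M/(n_e·A·√(4πDt)) · exp(−(x−vt)²/(4Dt)), with n_e·A the pore (flow) area.
Plume center vt = 0.230 × 102 = 23.46 m, so the well at 12.3 m is 11.16 m upgradient of the peak.
√(4πDt) = 14.54 m, giving peak height M/(n_e·A·√(4πDt)) = 0.217/(0.37 × 77.5 × 14.54) = 0.0005205 kg/m³.
(x−vt)²/(4Dt) = (-11.16)²/(4 × 0.165 × 102) = 1.850; exp(−1.850) = 0.1572.
C = 0.0005205 × 0.1572 = 8.18e-05 kg/m³.

8.18e-05 kg/m³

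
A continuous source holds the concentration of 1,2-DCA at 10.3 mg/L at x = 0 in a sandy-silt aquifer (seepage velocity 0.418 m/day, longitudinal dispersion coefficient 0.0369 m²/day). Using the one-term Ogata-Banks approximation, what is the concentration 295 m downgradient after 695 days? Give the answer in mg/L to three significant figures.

2.73 mg/L

For a continuous step input, C/C₀ ≈ ½·erfc((x−vt)/(2√(Dt))).
vt = 0.418 × 695 = 290.51 m and 2√(Dt) = 2√(0.0369 × 695) = 10.13 m.
Argument (x−vt)/(2√(Dt)) = (295 − 290.51)/10.13 = 0.4432; ½·erfc(0.4432) = 0.2654.
C = 10.3 × 0.2654 = 2.73 mg/L.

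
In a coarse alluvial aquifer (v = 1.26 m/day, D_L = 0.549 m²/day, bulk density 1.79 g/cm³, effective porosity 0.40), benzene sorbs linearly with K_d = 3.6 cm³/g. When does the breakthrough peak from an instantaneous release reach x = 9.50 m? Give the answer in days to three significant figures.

Retardation factor R = 1 + ρ_b·K_d/n = 1 + 1.79 × 3.6/0.40 = 17.11.
Sorption retards both mechanisms: v_R = v/R = 0.07364 m/day, D_R = D/R = 0.03209 m²/day.
Peak time from v_R²t² + 2D_R t − x² = 0: t = (√(D_R² + v_R²x²) − D_R)/v_R².
√(D_R² + v_R²x²) = √(0.03209² + 0.07364² × 9.50²) = 0.7003; v_R² = 0.005423.
t = (0.7003 − 0.03209)/0.005423 = 123 days.

123 days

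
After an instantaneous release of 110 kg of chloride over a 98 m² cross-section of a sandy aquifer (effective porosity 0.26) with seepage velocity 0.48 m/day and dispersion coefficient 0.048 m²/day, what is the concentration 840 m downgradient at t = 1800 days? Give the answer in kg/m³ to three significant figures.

For an instantaneous plane source, C(x,t) = M/(n_e·A·√(4πDt)) · exp(−(x−vt)²/(4Dt)), with n_e·A the pore (flow) area.
Plume center vt = 0.48 × 1800 = 864 m, so the well at 840 m is 24 m upgradient of the peak.
√(4πDt) = 32.95 m, giving peak height M/(n_e·A·√(4πDt)) = 110/(0.26 × 98 × 32.95) = 0.1310 kg/m³.
(x−vt)²/(4Dt) = (-24)²/(4 × 0.048 × 1800) = 1.667; exp(−1.667) = 0.1888.
C = 0.1310 × 0.1888 = 0.0247 kg/m³.

0.0247 kg/m³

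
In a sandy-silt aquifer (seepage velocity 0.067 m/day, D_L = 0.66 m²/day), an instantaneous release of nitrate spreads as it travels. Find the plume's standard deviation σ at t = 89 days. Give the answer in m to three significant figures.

10.8 m

Dispersive spreading gives a Gaussian with σ² = 2Dt; advection only shifts the center.
σ = √(2 × 0.66 × 89) = 10.8 m.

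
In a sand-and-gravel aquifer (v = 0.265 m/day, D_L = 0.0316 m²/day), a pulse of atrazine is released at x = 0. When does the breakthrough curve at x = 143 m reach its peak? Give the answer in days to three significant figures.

For the 1D instantaneous-source solution, setting ∂C/∂t = 0 at fixed x gives v²t² + 2Dt − x² = 0, so t = (√(D² + v²x²) − D)/v².
√(D² + v²x²) = √(0.0316² + 0.265² × 143²) = 37.90; v² = 0.070225.
t = (37.90 − 0.0316)/0.070225 = 539 days (vs. the pure-advection estimate x/v = 540 d).

539 days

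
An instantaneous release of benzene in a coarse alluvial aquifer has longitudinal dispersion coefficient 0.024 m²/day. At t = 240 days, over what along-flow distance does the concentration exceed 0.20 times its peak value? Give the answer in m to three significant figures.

The plume is Gaussian with σ = √(2Dt) = √(2 × 0.024 × 240) = 3.394 m.
C/C_peak = exp(−Δx²/(2σ²)) = 0.20 ⇒ Δx = σ·√(−2 ln 0.20) = 3.394 × 1.794 = 6.089 m.
Width = 2Δx = 12.2 m.

12.2 m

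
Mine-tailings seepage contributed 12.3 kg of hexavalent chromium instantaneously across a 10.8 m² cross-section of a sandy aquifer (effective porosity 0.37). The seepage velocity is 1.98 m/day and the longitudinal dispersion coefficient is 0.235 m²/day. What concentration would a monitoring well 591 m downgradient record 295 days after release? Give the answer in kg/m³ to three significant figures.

For an instantaneous plane source, C(x,t) = M/(n_e·A·√(4πDt)) · exp(−(x−vt)²/(4Dt)), with n_e·A the pore (flow) area.
Plume center vt = 1.98 × 295 = 584.1 m, so the well at 591 m is 6.9 m downgradient of the peak.
√(4πDt) = 29.52 m, giving peak height M/(n_e·A·√(4πDt)) = 12.3/(0.37 × 10.8 × 29.52) = 0.1043 kg/m³.
(x−vt)²/(4Dt) = (6.9)²/(4 × 0.235 × 295) = 0.1717; exp(−0.1717) = 0.8422.
C = 0.1043 × 0.8422 = 0.0878 kg/m³.

0.0878 kg/m³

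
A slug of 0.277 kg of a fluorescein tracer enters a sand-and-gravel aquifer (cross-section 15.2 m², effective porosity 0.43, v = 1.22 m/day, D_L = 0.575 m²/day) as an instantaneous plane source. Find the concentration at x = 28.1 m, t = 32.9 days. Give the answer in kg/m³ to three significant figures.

0.000405 kg/m³

For an instantaneous plane source, C(x,t) = M/(n_e·A·√(4πDt)) · exp(−(x−vt)²/(4Dt)), with n_e·A the pore (flow) area.
Plume center vt = 1.22 × 32.9 = 40.138 m, so the well at 28.1 m is 12.038 m upgradient of the peak.
√(4πDt) = 15.42 m, giving peak height M/(n_e·A·√(4πDt)) = 0.277/(0.43 × 15.2 × 15.42) = 0.002748 kg/m³.
(x−vt)²/(4Dt) = (-12.038)²/(4 × 0.575 × 32.9) = 1.915; exp(−1.915) = 0.1473.
C = 0.002748 × 0.1473 = 0.000405 kg/m³.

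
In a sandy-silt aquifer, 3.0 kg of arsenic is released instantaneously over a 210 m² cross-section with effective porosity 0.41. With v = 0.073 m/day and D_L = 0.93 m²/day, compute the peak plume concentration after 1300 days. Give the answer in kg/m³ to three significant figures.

0.000283 kg/m³

The peak of an instantaneous 1D plume sits at x = vt; there the Gaussian factor is 1 and C_max = M/(n_e·A·√(4πDt)), where n_e·A is the pore area the mass is dissolved in.
√(4πDt) = √(4π × 0.93 × 1300) = 123.3 m, so C_max = 3.0/(0.41 × 210 × 123.3) = 0.000283 kg/m³.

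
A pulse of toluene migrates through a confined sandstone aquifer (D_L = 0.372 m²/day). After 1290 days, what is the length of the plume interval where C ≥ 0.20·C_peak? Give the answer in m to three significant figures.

The plume is Gaussian with σ = √(2Dt) = √(2 × 0.372 × 1290) = 30.98 m.
C/C_peak = exp(−Δx²/(2σ²)) = 0.20 ⇒ Δx = σ·√(−2 ln 0.20) = 30.98 × 1.794 = 55.58 m.
Width = 2Δx = 111 m.

111 m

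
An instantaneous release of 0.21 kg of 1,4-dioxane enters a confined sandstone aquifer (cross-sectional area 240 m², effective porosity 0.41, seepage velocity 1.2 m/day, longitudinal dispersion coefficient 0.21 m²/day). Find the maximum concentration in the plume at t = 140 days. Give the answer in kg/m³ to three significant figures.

The peak of an instantaneous 1D plume sits at x = vt; there the Gaussian factor is 1 and C_max = M/(n_e·A·√(4πDt)), where n_e·A is the pore area the mass is dissolved in.
√(4πDt) = √(4π × 0.21 × 140) = 19.22 m, so C_max = 0.21/(0.41 × 240 × 19.22) = 0.000111 kg/m³.

0.000111 kg/m³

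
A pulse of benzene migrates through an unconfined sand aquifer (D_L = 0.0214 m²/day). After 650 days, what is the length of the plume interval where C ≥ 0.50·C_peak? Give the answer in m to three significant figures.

12.4 m

The plume is Gaussian with σ = √(2Dt) = √(2 × 0.0214 × 650) = 5.274 m.
C/C_peak = exp(−Δx²/(2σ²)) = 0.50 ⇒ Δx = σ·√(−2 ln 0.50) = 5.274 × 1.177 = 6.207 m.
Width = 2Δx = 12.4 m.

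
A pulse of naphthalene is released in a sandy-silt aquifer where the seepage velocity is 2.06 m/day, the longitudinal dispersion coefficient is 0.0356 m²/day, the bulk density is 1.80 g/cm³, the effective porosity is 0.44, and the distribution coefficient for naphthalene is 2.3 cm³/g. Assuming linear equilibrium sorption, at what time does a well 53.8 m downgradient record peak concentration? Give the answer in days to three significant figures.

272 days

Retardation factor R = 1 + ρ_b·K_d/n = 1 + 1.80 × 2.3/0.44 = 10.41.
Sorption retards both mechanisms: v_R = v/R = 0.1979 m/day, D_R = D/R = 0.003420 m²/day.
Peak time from v_R²t² + 2D_R t − x² = 0: t = (√(D_R² + v_R²x²) − D_R)/v_R².
√(D_R² + v_R²x²) = √(0.003420² + 0.1979² × 53.8²) = 10.65; v_R² = 0.03916.
t = (10.65 − 0.003420)/0.03916 = 272 days.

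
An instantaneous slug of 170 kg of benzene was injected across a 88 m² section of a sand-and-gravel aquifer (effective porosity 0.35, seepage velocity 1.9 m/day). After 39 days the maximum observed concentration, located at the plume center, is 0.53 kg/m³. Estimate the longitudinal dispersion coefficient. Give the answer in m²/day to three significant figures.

0.221 m²/day

At the plume center C_max = M/(n_e·A·√(4πDt)), so D = M²/(4πt·(n_e·A·C_max)²).
n_e·A·C_max = 0.35 × 88 × 0.53 = 16.32 kg/m.
D = 170²/(4π × 39 × 16.32²) = 0.221 m²/day.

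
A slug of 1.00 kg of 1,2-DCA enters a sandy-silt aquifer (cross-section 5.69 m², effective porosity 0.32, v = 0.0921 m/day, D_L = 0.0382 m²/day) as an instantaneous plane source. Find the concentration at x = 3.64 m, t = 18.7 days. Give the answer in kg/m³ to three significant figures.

For an instantaneous plane source, C(x,t) = M/(n_e·A·√(4πDt)) · exp(−(x−vt)²/(4Dt)), with n_e·A the pore (flow) area.
Plume center vt = 0.0921 × 18.7 = 1.72227 m, so the well at 3.64 m is 1.91773 m downgradient of the peak.
√(4πDt) = 2.996 m, giving peak height M/(n_e·A·√(4πDt)) = 1.00/(0.32 × 5.69 × 2.996) = 0.1833 kg/m³.
(x−vt)²/(4Dt) = (1.91773)²/(4 × 0.0382 × 18.7) = 1.287; exp(−1.287) = 0.2761.
C = 0.1833 × 0.2761 = 0.0506 kg/m³.

0.0506 kg/m³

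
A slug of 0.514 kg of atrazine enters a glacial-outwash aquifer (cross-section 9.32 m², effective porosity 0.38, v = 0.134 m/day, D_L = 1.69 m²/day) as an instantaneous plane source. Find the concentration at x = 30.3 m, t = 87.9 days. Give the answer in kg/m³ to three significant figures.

For an instantaneous plane source, C(x,t) = M/(n_e·A·√(4πDt)) · exp(−(x−vt)²/(4Dt)), with n_e·A the pore (flow) area.
Plume center vt = 0.134 × 87.9 = 11.7786 m, so the well at 30.3 m is 18.5214 m downgradient of the peak.
√(4πDt) = 43.21 m, giving peak height M/(n_e·A·√(4πDt)) = 0.514/(0.38 × 9.32 × 43.21) = 0.003359 kg/m³.
(x−vt)²/(4Dt) = (18.5214)²/(4 × 1.69 × 87.9) = 0.5773; exp(−0.5773) = 0.5614.
C = 0.003359 × 0.5614 = 0.00189 kg/m³.

0.00189 kg/m³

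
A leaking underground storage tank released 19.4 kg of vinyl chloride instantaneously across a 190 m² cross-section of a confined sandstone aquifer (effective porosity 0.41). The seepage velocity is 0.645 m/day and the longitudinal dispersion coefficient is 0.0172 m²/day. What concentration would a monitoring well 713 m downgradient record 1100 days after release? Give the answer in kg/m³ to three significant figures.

For an instantaneous plane source, C(x,t) = M/(n_e·A·√(4πDt)) · exp(−(x−vt)²/(4Dt)), with n_e·A the pore (flow) area.
Plume center vt = 0.645 × 1100 = 709.5 m, so the well at 713 m is 3.5 m downgradient of the peak.
√(4πDt) = 15.42 m, giving peak height M/(n_e·A·√(4πDt)) = 19.4/(0.41 × 190 × 15.42) = 0.01615 kg/m³.
(x−vt)²/(4Dt) = (3.5)²/(4 × 0.0172 × 1100) = 0.1619; exp(−0.1619) = 0.8505.
C = 0.01615 × 0.8505 = 0.0137 kg/m³.

0.0137 kg/m³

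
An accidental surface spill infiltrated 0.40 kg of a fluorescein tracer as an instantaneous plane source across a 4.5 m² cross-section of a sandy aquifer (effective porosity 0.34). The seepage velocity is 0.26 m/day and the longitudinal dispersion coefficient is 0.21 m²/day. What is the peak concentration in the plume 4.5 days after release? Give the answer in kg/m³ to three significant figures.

0.0759 kg/m³

The peak of an instantaneous 1D plume sits at x = vt; there the Gaussian factor is 1 and C_max = M/(n_e·A·√(4πDt)), where n_e·A is the pore area the mass is dissolved in.
√(4πDt) = √(4π × 0.21 × 4.5) = 3.446 m, so C_max = 0.40/(0.34 × 4.5 × 3.446) = 0.0759 kg/m³.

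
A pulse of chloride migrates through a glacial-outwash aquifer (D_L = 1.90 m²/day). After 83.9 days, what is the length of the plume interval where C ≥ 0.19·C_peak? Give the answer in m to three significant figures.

The plume is Gaussian with σ = √(2Dt) = √(2 × 1.90 × 83.9) = 17.86 m.
C/C_peak = exp(−Δx²/(2σ²)) = 0.19 ⇒ Δx = σ·√(−2 ln 0.19) = 17.86 × 1.822 = 32.54 m.
Width = 2Δx = 65.1 m.

65.1 m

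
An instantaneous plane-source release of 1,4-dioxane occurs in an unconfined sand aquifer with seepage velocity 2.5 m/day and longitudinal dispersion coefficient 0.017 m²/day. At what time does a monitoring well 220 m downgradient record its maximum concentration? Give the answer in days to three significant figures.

88.0 days

For the 1D instantaneous-source solution, setting ∂C/∂t = 0 at fixed x gives v²t² + 2Dt − x² = 0, so t = (√(D² + v²x²) − D)/v².
√(D² + v²x²) = √(0.017² + 2.5² × 220²) = 550.0; v² = 6.25.
t = (550.0 − 0.017)/6.25 = 88.0 days (vs. the pure-advection estimate x/v = 88.0 d).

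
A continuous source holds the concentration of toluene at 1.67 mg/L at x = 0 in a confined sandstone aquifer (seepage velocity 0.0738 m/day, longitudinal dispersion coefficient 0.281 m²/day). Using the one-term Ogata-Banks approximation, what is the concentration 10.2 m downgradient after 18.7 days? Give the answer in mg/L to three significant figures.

0.00544 mg/L

For a continuous step input, C/C₀ ≈ ½·erfc((x−vt)/(2√(Dt))).
vt = 0.0738 × 18.7 = 1.38006 m and 2√(Dt) = 2√(0.281 × 18.7) = 4.585 m.
Argument (x−vt)/(2√(Dt)) = (10.2 − 1.38006)/4.585 = 1.924; ½·erfc(1.924) = 0.003255.
C = 1.67 × 0.003255 = 0.00544 mg/L.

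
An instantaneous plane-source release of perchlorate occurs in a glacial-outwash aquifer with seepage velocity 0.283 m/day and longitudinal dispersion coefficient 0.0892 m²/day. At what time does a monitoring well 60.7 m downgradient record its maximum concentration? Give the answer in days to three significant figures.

213 days

For the 1D instantaneous-source solution, setting ∂C/∂t = 0 at fixed x gives v²t² + 2Dt − x² = 0, so t = (√(D² + v²x²) − D)/v².
√(D² + v²x²) = √(0.0892² + 0.283² × 60.7²) = 17.18; v² = 0.080089.
t = (17.18 − 0.0892)/0.080089 = 213 days (vs. the pure-advection estimate x/v = 214 d).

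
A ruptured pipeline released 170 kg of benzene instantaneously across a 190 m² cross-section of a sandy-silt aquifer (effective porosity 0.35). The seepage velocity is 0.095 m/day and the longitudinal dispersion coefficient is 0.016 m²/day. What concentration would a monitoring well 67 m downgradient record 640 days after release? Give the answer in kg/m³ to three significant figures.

0.0882 kg/m³

For an instantaneous plane source, C(x,t) = M/(n_e·A·√(4πDt)) · exp(−(x−vt)²/(4Dt)), with n_e·A the pore (flow) area.
Plume center vt = 0.095 × 640 = 60.8 m, so the well at 67 m is 6.2 m downgradient of the peak.
√(4πDt) = 11.34 m, giving peak height M/(n_e·A·√(4πDt)) = 170/(0.35 × 190 × 11.34) = 0.2254 kg/m³.
(x−vt)²/(4Dt) = (6.2)²/(4 × 0.016 × 640) = 0.9385; exp(−0.9385) = 0.3912.
C = 0.2254 × 0.3912 = 0.0882 kg/m³.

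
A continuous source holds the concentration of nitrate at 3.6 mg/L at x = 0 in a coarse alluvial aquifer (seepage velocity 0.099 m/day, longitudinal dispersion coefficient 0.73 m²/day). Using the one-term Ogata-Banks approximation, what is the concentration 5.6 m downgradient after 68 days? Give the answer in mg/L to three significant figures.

For a continuous step input, C/C₀ ≈ ½·erfc((x−vt)/(2√(Dt))).
vt = 0.099 × 68 = 6.732 m and 2√(Dt) = 2√(0.73 × 68) = 14.09 m.
Argument (x−vt)/(2√(Dt)) = (5.6 − 6.732)/14.09 = -0.08034; ½·erfc(-0.08034) = 0.5452.
C = 3.6 × 0.5452 = 1.96 mg/L.

1.96 mg/L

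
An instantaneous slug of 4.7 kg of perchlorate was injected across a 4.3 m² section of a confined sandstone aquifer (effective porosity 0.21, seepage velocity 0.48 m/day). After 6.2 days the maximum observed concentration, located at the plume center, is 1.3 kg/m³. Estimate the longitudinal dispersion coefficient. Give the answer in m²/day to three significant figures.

0.206 m²/day

At the plume center C_max = M/(n_e·A·√(4πDt)), so D = M²/(4πt·(n_e·A·C_max)²).
n_e·A·C_max = 0.21 × 4.3 × 1.3 = 1.174 kg/m.
D = 4.7²/(4π × 6.2 × 1.174²) = 0.206 m²/day.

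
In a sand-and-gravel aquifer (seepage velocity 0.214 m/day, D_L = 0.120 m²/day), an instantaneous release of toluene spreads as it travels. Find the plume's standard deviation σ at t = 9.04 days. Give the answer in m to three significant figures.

1.47 m

Dispersive spreading gives a Gaussian with σ² = 2Dt; advection only shifts the center.
σ = √(2 × 0.120 × 9.04) = 1.47 m.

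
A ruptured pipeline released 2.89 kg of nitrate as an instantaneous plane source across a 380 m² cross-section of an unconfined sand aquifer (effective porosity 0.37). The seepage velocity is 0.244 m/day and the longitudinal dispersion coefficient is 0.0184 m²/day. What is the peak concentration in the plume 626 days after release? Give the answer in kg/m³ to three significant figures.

The peak of an instantaneous 1D plume sits at x = vt; there the Gaussian factor is 1 and C_max = M/(n_e·A·√(4πDt)), where n_e·A is the pore area the mass is dissolved in.
√(4πDt) = √(4π × 0.0184 × 626) = 12.03 m, so C_max = 2.89/(0.37 × 380 × 12.03) = 0.00171 kg/m³.

0.00171 kg/m³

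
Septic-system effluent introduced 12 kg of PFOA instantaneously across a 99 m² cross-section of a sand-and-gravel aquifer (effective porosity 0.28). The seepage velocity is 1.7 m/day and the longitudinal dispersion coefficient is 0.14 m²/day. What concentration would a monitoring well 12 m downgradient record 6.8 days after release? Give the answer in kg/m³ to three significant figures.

For an instantaneous plane source, C(x,t) = M/(n_e·A·√(4πDt)) · exp(−(x−vt)²/(4Dt)), with n_e·A the pore (flow) area.
Plume center vt = 1.7 × 6.8 = 11.56 m, so the well at 12 m is 0.44 m downgradient of the peak.
√(4πDt) = 3.459 m, giving peak height M/(n_e·A·√(4πDt)) = 12/(0.28 × 99 × 3.459) = 0.1252 kg/m³.
(x−vt)²/(4Dt) = (0.44)²/(4 × 0.14 × 6.8) = 0.05084; exp(−0.05084) = 0.9504.
C = 0.1252 × 0.9504 = 0.119 kg/m³.

0.119 kg/m³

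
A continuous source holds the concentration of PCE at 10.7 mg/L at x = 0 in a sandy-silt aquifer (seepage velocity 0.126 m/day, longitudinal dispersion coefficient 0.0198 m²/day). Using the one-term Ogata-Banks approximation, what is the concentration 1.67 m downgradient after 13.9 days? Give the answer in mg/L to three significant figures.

5.82 mg/L

For a continuous step input, C/C₀ ≈ ½·erfc((x−vt)/(2√(Dt))).
vt = 0.126 × 13.9 = 1.7514 m and 2√(Dt) = 2√(0.0198 × 13.9) = 1.049 m.
Argument (x−vt)/(2√(Dt)) = (1.67 − 1.7514)/1.049 = -0.07760; ½·erfc(-0.07760) = 0.5437.
C = 10.7 × 0.5437 = 5.82 mg/L.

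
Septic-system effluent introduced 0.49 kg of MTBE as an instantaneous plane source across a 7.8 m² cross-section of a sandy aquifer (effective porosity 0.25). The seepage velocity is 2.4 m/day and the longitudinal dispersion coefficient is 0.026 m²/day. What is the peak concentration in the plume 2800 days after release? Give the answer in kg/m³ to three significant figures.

0.00831 kg/m³

The peak of an instantaneous 1D plume sits at x = vt; there the Gaussian factor is 1 and C_max = M/(n_e·A·√(4πDt)), where n_e·A is the pore area the mass is dissolved in.
√(4πDt) = √(4π × 0.026 × 2800) = 30.25 m, so C_max = 0.49/(0.25 × 7.8 × 30.25) = 0.00831 kg/m³.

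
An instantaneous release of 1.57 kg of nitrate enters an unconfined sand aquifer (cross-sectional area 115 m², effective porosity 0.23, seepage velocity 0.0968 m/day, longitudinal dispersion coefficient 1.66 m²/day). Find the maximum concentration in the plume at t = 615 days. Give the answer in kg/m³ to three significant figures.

The peak of an instantaneous 1D plume sits at x = vt; there the Gaussian factor is 1 and C_max = M/(n_e·A·√(4πDt)), where n_e·A is the pore area the mass is dissolved in.
√(4πDt) = √(4π × 1.66 × 615) = 113.3 m, so C_max = 1.57/(0.23 × 115 × 113.3) = 0.000524 kg/m³.

0.000524 kg/m³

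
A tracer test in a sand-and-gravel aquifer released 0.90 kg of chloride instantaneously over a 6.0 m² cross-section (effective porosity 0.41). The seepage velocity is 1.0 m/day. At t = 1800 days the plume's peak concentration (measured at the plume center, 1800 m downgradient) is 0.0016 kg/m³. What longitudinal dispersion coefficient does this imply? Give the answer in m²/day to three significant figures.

At the plume center C_max = M/(n_e·A·√(4πDt)), so D = M²/(4πt·(n_e·A·C_max)²).
n_e·A·C_max = 0.41 × 6.0 × 0.0016 = 0.003936 kg/m.
D = 0.90²/(4π × 1800 × 0.003936²) = 2.31 m²/day.

2.31 m²/day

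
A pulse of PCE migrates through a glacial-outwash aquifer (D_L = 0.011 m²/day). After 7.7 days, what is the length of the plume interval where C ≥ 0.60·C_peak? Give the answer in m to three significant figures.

The plume is Gaussian with σ = √(2Dt) = √(2 × 0.011 × 7.7) = 0.4116 m.
C/C_peak = exp(−Δx²/(2σ²)) = 0.60 ⇒ Δx = σ·√(−2 ln 0.60) = 0.4116 × 1.011 = 0.4161 m.
Width = 2Δx = 0.832 m.

0.832 m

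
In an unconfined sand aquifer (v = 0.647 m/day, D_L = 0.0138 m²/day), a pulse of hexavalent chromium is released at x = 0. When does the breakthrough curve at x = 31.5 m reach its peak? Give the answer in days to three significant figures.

48.7 days

For the 1D instantaneous-source solution, setting ∂C/∂t = 0 at fixed x gives v²t² + 2Dt − x² = 0, so t = (√(D² + v²x²) − D)/v².
√(D² + v²x²) = √(0.0138² + 0.647² × 31.5²) = 20.38; v² = 0.418609.
t = (20.38 − 0.0138)/0.418609 = 48.7 days (vs. the pure-advection estimate x/v = 48.7 d).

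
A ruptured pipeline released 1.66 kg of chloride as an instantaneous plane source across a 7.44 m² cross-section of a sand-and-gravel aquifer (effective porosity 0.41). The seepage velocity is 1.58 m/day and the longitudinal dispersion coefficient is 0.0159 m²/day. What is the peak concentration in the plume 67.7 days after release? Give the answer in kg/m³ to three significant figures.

0.148 kg/m³

The peak of an instantaneous 1D plume sits at x = vt; there the Gaussian factor is 1 and C_max = M/(n_e·A·√(4πDt)), where n_e·A is the pore area the mass is dissolved in.
√(4πDt) = √(4π × 0.0159 × 67.7) = 3.678 m, so C_max = 1.66/(0.41 × 7.44 × 3.678) = 0.148 kg/m³.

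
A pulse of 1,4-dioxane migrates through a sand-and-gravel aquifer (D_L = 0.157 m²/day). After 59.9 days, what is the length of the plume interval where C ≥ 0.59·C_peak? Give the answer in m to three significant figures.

The plume is Gaussian with σ = √(2Dt) = √(2 × 0.157 × 59.9) = 4.337 m.
C/C_peak = exp(−Δx²/(2σ²)) = 0.59 ⇒ Δx = σ·√(−2 ln 0.59) = 4.337 × 1.027 = 4.454 m.
Width = 2Δx = 8.91 m.

8.91 m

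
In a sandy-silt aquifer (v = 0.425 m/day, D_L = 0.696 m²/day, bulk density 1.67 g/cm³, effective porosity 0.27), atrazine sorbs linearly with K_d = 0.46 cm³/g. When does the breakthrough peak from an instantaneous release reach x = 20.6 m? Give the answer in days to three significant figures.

172 days

Retardation factor R = 1 + ρ_b·K_d/n = 1 + 1.67 × 0.46/0.27 = 3.845.
Sorption retards both mechanisms: v_R = v/R = 0.1105 m/day, D_R = D/R = 0.1810 m²/day.
Peak time from v_R²t² + 2D_R t − x² = 0: t = (√(D_R² + v_R²x²) − D_R)/v_R².
√(D_R² + v_R²x²) = √(0.1810² + 0.1105² × 20.6²) = 2.283; v_R² = 0.01221.
t = (2.283 − 0.1810)/0.01221 = 172 days.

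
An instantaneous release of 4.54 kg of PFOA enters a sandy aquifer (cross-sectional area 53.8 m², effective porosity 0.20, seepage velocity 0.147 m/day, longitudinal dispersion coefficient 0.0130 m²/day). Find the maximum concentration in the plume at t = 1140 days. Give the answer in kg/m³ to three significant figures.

0.0309 kg/m³

The peak of an instantaneous 1D plume sits at x = vt; there the Gaussian factor is 1 and C_max = M/(n_e·A·√(4πDt)), where n_e·A is the pore area the mass is dissolved in.
√(4πDt) = √(4π × 0.0130 × 1140) = 13.65 m, so C_max = 4.54/(0.20 × 53.8 × 13.65) = 0.0309 kg/m³.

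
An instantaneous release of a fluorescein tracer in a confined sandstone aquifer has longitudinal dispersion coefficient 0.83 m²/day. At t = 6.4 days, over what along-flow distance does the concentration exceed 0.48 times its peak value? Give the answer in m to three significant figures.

7.90 m

The plume is Gaussian with σ = √(2Dt) = √(2 × 0.83 × 6.4) = 3.259 m.
C/C_peak = exp(−Δx²/(2σ²)) = 0.48 ⇒ Δx = σ·√(−2 ln 0.48) = 3.259 × 1.212 = 3.950 m.
Width = 2Δx = 7.90 m.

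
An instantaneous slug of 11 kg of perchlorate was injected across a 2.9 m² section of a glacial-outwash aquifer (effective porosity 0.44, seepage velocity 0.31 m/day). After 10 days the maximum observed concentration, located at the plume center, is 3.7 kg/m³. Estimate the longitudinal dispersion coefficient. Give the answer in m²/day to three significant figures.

At the plume center C_max = M/(n_e·A·√(4πDt)), so D = M²/(4πt·(n_e·A·C_max)²).
n_e·A·C_max = 0.44 × 2.9 × 3.7 = 4.721 kg/m.
D = 11²/(4π × 10 × 4.721²) = 0.0432 m²/day.

0.0432 m²/day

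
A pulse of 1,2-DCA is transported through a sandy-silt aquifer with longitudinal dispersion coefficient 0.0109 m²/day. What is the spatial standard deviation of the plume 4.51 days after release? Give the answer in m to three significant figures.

0.314 m

Dispersive spreading gives a Gaussian with σ² = 2Dt; advection only shifts the center.
σ = √(2 × 0.0109 × 4.51) = 0.314 m.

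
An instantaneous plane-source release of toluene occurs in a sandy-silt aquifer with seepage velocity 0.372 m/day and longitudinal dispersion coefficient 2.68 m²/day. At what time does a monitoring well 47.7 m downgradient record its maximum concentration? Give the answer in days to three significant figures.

For the 1D instantaneous-source solution, setting ∂C/∂t = 0 at fixed x gives v²t² + 2Dt − x² = 0, so t = (√(D² + v²x²) − D)/v².
√(D² + v²x²) = √(2.68² + 0.372² × 47.7²) = 17.95; v² = 0.138384.
t = (17.95 − 2.68)/0.138384 = 110 days (vs. the pure-advection estimate x/v = 128 d).

110 days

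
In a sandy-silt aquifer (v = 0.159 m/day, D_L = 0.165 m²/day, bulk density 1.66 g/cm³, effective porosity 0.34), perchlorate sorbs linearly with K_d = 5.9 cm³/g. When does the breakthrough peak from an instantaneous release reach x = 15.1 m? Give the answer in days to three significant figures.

2640 days

Retardation factor R = 1 + ρ_b·K_d/n = 1 + 1.66 × 5.9/0.34 = 29.81.
Sorption retards both mechanisms: v_R = v/R = 0.005334 m/day, D_R = D/R = 0.005535 m²/day.
Peak time from v_R²t² + 2D_R t − x² = 0: t = (√(D_R² + v_R²x²) − D_R)/v_R².
√(D_R² + v_R²x²) = √(0.005535² + 0.005334² × 15.1²) = 0.08073; v_R² = 2.845e-05.
t = (0.08073 − 0.005535)/2.845e-05 = 2640 days.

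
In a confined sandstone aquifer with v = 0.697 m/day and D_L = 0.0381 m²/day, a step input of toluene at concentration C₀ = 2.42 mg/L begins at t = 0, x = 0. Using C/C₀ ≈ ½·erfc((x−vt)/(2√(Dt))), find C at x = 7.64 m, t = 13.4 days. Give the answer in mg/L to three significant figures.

For a continuous step input, C/C₀ ≈ ½·erfc((x−vt)/(2√(Dt))).
vt = 0.697 × 13.4 = 9.3398 m and 2√(Dt) = 2√(0.0381 × 13.4) = 1.429 m.
Argument (x−vt)/(2√(Dt)) = (7.64 − 9.3398)/1.429 = -1.190; ½·erfc(-1.190) = 0.9538.
C = 2.42 × 0.9538 = 2.31 mg/L.

2.31 mg/L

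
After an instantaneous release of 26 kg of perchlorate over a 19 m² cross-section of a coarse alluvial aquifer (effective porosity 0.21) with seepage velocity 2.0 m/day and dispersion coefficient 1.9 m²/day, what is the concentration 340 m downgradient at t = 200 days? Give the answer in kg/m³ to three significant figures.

For an instantaneous plane source, C(x,t) = M/(n_e·A·√(4πDt)) · exp(−(x−vt)²/(4Dt)), with n_e·A the pore (flow) area.
Plume center vt = 2.0 × 200 = 400 m, so the well at 340 m is 60 m upgradient of the peak.
√(4πDt) = 69.10 m, giving peak height M/(n_e·A·√(4πDt)) = 26/(0.21 × 19 × 69.10) = 0.09430 kg/m³.
(x−vt)²/(4Dt) = (-60)²/(4 × 1.9 × 200) = 2.368; exp(−2.368) = 0.09367.
C = 0.09430 × 0.09367 = 0.00883 kg/m³.

0.00883 kg/m³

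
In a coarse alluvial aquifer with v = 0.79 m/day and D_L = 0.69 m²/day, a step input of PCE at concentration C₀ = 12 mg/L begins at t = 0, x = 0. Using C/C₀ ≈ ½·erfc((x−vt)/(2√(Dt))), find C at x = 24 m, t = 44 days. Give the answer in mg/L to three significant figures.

For a continuous step input, C/C₀ ≈ ½·erfc((x−vt)/(2√(Dt))).
vt = 0.79 × 44 = 34.76 m and 2√(Dt) = 2√(0.69 × 44) = 11.02 m.
Argument (x−vt)/(2√(Dt)) = (24 − 34.76)/11.02 = -0.9764; ½·erfc(-0.9764) = 0.9163.
C = 12 × 0.9163 = 11.0 mg/L.

11.0 mg/L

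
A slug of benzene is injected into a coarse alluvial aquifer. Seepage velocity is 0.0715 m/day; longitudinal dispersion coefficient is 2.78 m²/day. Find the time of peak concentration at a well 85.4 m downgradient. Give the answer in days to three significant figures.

769 days

For the 1D instantaneous-source solution, setting ∂C/∂t = 0 at fixed x gives v²t² + 2Dt − x² = 0, so t = (√(D² + v²x²) − D)/v².
√(D² + v²x²) = √(2.78² + 0.0715² × 85.4²) = 6.709; v² = 0.00511225.
t = (6.709 − 2.78)/0.00511225 = 769 days (vs. the pure-advection estimate x/v = 1190 d).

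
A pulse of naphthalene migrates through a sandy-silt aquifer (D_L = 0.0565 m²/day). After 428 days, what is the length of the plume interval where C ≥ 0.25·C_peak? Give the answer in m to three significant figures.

The plume is Gaussian with σ = √(2Dt) = √(2 × 0.0565 × 428) = 6.954 m.
C/C_peak = exp(−Δx²/(2σ²)) = 0.25 ⇒ Δx = σ·√(−2 ln 0.25) = 6.954 × 1.665 = 11.58 m.
Width = 2Δx = 23.2 m.

23.2 m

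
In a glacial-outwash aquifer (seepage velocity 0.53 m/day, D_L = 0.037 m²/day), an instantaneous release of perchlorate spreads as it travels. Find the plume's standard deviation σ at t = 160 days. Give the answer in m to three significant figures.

Dispersive spreading gives a Gaussian with σ² = 2Dt; advection only shifts the center.
σ = √(2 × 0.037 × 160) = 3.44 m.

3.44 m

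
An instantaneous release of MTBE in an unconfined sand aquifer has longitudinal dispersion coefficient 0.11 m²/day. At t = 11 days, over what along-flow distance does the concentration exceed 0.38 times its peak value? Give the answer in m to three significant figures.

4.33 m

The plume is Gaussian with σ = √(2Dt) = √(2 × 0.11 × 11) = 1.556 m.
C/C_peak = exp(−Δx²/(2σ²)) = 0.38 ⇒ Δx = σ·√(−2 ln 0.38) = 1.556 × 1.391 = 2.164 m.
Width = 2Δx = 4.33 m.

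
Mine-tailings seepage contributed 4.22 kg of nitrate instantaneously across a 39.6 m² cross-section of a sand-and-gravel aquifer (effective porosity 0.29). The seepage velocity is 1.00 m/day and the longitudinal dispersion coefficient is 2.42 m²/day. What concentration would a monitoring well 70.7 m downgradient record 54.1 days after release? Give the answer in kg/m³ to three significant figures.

For an instantaneous plane source, C(x,t) = M/(n_e·A·√(4πDt)) · exp(−(x−vt)²/(4Dt)), with n_e·A the pore (flow) area.
Plume center vt = 1.00 × 54.1 = 54.1 m, so the well at 70.7 m is 16.6 m downgradient of the peak.
√(4πDt) = 40.56 m, giving peak height M/(n_e·A·√(4πDt)) = 4.22/(0.29 × 39.6 × 40.56) = 0.009060 kg/m³.
(x−vt)²/(4Dt) = (16.6)²/(4 × 2.42 × 54.1) = 0.5262; exp(−0.5262) = 0.5908.
C = 0.009060 × 0.5908 = 0.00535 kg/m³.

0.00535 kg/m³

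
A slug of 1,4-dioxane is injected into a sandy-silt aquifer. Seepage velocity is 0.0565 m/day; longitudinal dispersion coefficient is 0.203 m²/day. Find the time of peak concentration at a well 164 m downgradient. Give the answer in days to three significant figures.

2840 days

For the 1D instantaneous-source solution, setting ∂C/∂t = 0 at fixed x gives v²t² + 2Dt − x² = 0, so t = (√(D² + v²x²) − D)/v².
√(D² + v²x²) = √(0.203² + 0.0565² × 164²) = 9.268; v² = 0.00319225.
t = (9.268 − 0.203)/0.00319225 = 2840 days (vs. the pure-advection estimate x/v = 2900 d).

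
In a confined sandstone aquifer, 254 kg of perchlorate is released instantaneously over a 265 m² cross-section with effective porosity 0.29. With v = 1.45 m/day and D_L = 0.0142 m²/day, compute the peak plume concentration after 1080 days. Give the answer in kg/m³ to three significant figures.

The peak of an instantaneous 1D plume sits at x = vt; there the Gaussian factor is 1 and C_max = M/(n_e·A·√(4πDt)), where n_e·A is the pore area the mass is dissolved in.
√(4πDt) = √(4π × 0.0142 × 1080) = 13.88 m, so C_max = 254/(0.29 × 265 × 13.88) = 0.238 kg/m³.

0.238 kg/m³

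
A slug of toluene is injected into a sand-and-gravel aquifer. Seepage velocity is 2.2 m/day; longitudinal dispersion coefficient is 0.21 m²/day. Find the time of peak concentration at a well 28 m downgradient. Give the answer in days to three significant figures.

For the 1D instantaneous-source solution, setting ∂C/∂t = 0 at fixed x gives v²t² + 2Dt − x² = 0, so t = (√(D² + v²x²) − D)/v².
√(D² + v²x²) = √(0.21² + 2.2² × 28²) = 61.60; v² = 4.84.
t = (61.60 − 0.21)/4.84 = 12.7 days (vs. the pure-advection estimate x/v = 12.7 d).

12.7 days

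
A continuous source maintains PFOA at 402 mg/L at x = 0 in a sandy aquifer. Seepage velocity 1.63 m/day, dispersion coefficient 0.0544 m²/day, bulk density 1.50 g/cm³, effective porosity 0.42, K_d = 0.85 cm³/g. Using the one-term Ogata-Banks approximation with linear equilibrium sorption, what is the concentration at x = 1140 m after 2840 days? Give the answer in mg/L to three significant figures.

Retardation factor R = 1 + ρ_b·K_d/n = 1 + 1.50 × 0.85/0.42 = 4.036.
Sorption retards both mechanisms: v_R = v/R = 0.4039 m/day, D_R = D/R = 0.01348 m²/day.
v_R·t = 0.4039 × 2840 = 1147.076 m; 2√(D_R t) = 12.37 m; argument = (1140 − 1147.076)/12.37 = -0.5720.
C = C₀ × ½·erfc(-0.5720) = 402 × 0.7907 = 318 mg/L.

318 mg/L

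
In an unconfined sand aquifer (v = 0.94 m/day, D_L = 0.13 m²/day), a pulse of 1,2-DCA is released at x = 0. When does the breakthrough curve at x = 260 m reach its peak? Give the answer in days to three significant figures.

For the 1D instantaneous-source solution, setting ∂C/∂t = 0 at fixed x gives v²t² + 2Dt − x² = 0, so t = (√(D² + v²x²) − D)/v².
√(D² + v²x²) = √(0.13² + 0.94² × 260²) = 244.4; v² = 0.8836.
t = (244.4 − 0.13)/0.8836 = 276 days (vs. the pure-advection estimate x/v = 277 d).

276 days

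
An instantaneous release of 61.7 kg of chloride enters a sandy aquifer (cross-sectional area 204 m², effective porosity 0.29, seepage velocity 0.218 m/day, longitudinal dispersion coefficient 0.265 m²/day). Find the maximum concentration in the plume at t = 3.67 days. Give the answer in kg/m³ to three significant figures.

0.298 kg/m³

The peak of an instantaneous 1D plume sits at x = vt; there the Gaussian factor is 1 and C_max = M/(n_e·A·√(4πDt)), where n_e·A is the pore area the mass is dissolved in.
√(4πDt) = √(4π × 0.265 × 3.67) = 3.496 m, so C_max = 61.7/(0.29 × 204 × 3.496) = 0.298 kg/m³.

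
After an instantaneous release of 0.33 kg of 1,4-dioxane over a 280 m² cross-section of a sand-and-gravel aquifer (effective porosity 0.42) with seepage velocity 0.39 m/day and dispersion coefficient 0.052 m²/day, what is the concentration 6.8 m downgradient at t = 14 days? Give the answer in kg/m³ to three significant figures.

0.000501 kg/m³

For an instantaneous plane source, C(x,t) = M/(n_e·A·√(4πDt)) · exp(−(x−vt)²/(4Dt)), with n_e·A the pore (flow) area.
Plume center vt = 0.39 × 14 = 5.46 m, so the well at 6.8 m is 1.34 m downgradient of the peak.
√(4πDt) = 3.025 m, giving peak height M/(n_e·A·√(4πDt)) = 0.33/(0.42 × 280 × 3.025) = 0.0009276 kg/m³.
(x−vt)²/(4Dt) = (1.34)²/(4 × 0.052 × 14) = 0.6166; exp(−0.6166) = 0.5398.
C = 0.0009276 × 0.5398 = 0.000501 kg/m³.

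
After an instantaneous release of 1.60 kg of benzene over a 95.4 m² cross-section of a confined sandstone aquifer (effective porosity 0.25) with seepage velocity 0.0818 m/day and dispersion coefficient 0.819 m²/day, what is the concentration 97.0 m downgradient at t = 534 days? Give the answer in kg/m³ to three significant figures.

For an instantaneous plane source, C(x,t) = M/(n_e·A·√(4πDt)) · exp(−(x−vt)²/(4Dt)), with n_e·A the pore (flow) area.
Plume center vt = 0.0818 × 534 = 43.6812 m, so the well at 97.0 m is 53.3188 m downgradient of the peak.
√(4πDt) = 74.13 m, giving peak height M/(n_e·A·√(4πDt)) = 1.60/(0.25 × 95.4 × 74.13) = 0.0009050 kg/m³.
(x−vt)²/(4Dt) = (53.3188)²/(4 × 0.819 × 534) = 1.625; exp(−1.625) = 0.1969.
C = 0.0009050 × 0.1969 = 0.000178 kg/m³.

0.000178 kg/m³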